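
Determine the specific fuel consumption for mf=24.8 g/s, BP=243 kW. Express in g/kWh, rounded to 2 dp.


SFC = (mf / BP) * 3600
Rate = 24.8 / 243 = 0.102058 g/(s*kW)
SFC = 0.102058 * 3600 = 367.41 g/kWh


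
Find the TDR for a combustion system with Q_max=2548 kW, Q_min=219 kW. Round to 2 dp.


TDR = Q_max / Q_min
TDR = 2548 / 219 = 11.63


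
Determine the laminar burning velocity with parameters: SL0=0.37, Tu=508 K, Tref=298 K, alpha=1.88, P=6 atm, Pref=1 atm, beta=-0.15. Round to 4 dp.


SL = SL0 * (Tu/Tref)^alpha * (P/Pref)^beta
T ratio = 508/298 = 1.70469799
(T ratio)^alpha = 1.70469799^1.88 = 2.725820
(P/Pref)^beta = 6^(-0.15) = 0.764324
SL = 0.37 * 2.725820 * 0.764324 = 0.7709 m/s


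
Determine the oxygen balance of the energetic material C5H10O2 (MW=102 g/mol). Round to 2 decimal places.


OB = -1600 * (2C + H/2 - O) / MW
Inner = 2*5 + 10/2 - 2 = 13.00
OB = -1600 * 13.00 / 102 = -203.92%


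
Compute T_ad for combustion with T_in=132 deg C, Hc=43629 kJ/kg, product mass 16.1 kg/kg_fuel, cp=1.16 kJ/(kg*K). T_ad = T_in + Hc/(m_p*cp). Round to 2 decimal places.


T_ad = T_in + Hc / (m_p * cp)
Denominator = 16.1 * 1.16 = 18.6760
Temperature rise = 43629 / 18.6760 = 2336.10 K
T_ad = 132 + 2336.10 = 2468.10 deg C


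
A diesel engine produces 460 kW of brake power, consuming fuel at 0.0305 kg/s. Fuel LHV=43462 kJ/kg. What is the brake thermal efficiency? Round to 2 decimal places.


eta_BTE = (BP / (mf * LHV)) * 100
Denominator = 0.0305 * 43462 = 1325.5910 kW
eta_BTE = (460 / 1325.5910) * 100 = 34.70%


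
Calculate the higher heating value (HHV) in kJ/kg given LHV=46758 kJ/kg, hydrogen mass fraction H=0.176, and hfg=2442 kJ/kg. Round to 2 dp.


HHV = LHV + hfg * 9 * H
Water addition = 2442 * 9 * 0.176 = 3868.128 kJ/kg
HHV = 46758 + 3868.128 = 50626.13 kJ/kg


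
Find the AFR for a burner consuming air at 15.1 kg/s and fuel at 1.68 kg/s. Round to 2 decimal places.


AFR = m_air / m_fuel
AFR = 15.1 / 1.68 = 8.99


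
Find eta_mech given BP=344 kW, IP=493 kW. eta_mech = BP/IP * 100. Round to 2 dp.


eta_mech = (BP / IP) * 100
Ratio = 344 / 493 = 0.6978
eta_mech = 0.6978 * 100 = 69.78%


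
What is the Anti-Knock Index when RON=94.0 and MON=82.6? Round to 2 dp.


AKI = (RON + MON) / 2
AKI = (94.0 + 82.6) / 2
AKI = 176.6 / 2 = 88.30


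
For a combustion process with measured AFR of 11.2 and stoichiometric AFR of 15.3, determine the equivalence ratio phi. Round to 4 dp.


phi = AFR_stoich / AFR_actual
phi = 15.3 / 11.2 = 1.3661


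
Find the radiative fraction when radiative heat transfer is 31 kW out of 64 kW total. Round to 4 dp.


f_rad = Q_rad / Q_total
f_rad = 31 / 64 = 0.4844


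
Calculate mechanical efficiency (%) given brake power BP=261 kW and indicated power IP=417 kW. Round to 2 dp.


eta_mech = (BP / IP) * 100
Ratio = 261 / 417 = 0.6259
eta_mech = 0.6259 * 100 = 62.59%


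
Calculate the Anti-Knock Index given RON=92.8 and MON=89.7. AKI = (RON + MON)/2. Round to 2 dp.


AKI = (RON + MON) / 2
AKI = (92.8 + 89.7) / 2
AKI = 182.5 / 2 = 91.25


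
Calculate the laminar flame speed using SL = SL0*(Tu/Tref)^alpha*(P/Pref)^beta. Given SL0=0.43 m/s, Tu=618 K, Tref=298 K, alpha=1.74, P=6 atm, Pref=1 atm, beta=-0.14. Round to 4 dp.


SL = SL0 * (Tu/Tref)^alpha * (P/Pref)^beta
T ratio = 618/298 = 2.07382550
(T ratio)^alpha = 2.07382550^1.74 = 3.557817
(P/Pref)^beta = 6^(-0.14) = 0.778142
SL = 0.43 * 3.557817 * 0.778142 = 1.1904 m/s


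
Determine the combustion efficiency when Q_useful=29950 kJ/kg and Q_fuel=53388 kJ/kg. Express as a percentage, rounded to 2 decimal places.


Efficiency = (Q_useful / Q_fuel) * 100
Efficiency = (29950 / 53388) * 100
Efficiency = 0.5610 * 100 = 56.10%


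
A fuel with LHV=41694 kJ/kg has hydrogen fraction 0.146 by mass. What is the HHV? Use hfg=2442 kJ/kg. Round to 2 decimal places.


HHV = LHV + hfg * 9 * H
Water addition = 2442 * 9 * 0.146 = 3208.788 kJ/kg
HHV = 41694 + 3208.788 = 44902.79 kJ/kg


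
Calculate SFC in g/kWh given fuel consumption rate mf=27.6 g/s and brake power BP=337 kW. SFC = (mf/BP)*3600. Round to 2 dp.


SFC = (mf / BP) * 3600
Rate = 27.6 / 337 = 0.081899 g/(s*kW)
SFC = 0.081899 * 3600 = 294.84 g/kWh


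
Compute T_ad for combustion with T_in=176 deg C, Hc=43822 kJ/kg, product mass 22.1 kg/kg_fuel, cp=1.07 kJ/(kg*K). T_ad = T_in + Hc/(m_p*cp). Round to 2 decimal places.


T_ad = T_in + Hc / (m_p * cp)
Denominator = 22.1 * 1.07 = 23.6470
Temperature rise = 43822 / 23.6470 = 1853.17 K
T_ad = 176 + 1853.17 = 2029.17 deg C


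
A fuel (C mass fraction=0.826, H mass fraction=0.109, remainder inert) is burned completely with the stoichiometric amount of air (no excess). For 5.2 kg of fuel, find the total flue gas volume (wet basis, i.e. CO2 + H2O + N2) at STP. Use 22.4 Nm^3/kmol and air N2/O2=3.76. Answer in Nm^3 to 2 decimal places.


Per kg fuel: CO2 = (C/12 kmol)*22.4 = (0.826/12)*22.4 = 1.54187 Nm^3
Per kg fuel: H2O = (H/2 kmol)*22.4 = (0.109/2)*22.4 = 1.22080 Nm^3
O2 needed per kg fuel = C/12 + H/4 = 0.826/12 + 0.109/4 = 0.09608333 kmol
Per kg fuel: N2 = O2*3.76*22.4 = 0.09608333*3.76*22.4 = 8.09252 Nm^3
Total per kg = 1.54187 + 1.22080 + 8.09252 = 10.85519 Nm^3
Total = 10.85519 * 5.2 = 56.45 Nm^3


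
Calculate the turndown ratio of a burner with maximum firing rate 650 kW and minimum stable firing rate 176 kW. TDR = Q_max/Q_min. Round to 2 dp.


TDR = Q_max / Q_min
TDR = 650 / 176 = 3.69


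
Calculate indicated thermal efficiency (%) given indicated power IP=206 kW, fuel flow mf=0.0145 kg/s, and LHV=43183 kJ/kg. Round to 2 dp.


eta_ith = (IP / (mf * LHV)) * 100
Denominator = 0.0145 * 43183 = 626.1535 kW
eta_ith = (206 / 626.1535) * 100 = 32.90%


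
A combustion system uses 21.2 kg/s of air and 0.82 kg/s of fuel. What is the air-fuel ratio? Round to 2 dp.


AFR = m_air / m_fuel
AFR = 21.2 / 0.82 = 25.85


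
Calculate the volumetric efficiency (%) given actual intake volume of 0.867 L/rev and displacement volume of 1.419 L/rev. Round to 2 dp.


eta_v = (V_actual / V_disp) * 100
Ratio = 0.867 / 1.419 = 0.6110
eta_v = 0.6110 * 100 = 61.10%


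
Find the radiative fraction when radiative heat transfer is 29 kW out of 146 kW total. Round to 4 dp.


f_rad = Q_rad / Q_total
f_rad = 29 / 146 = 0.1986


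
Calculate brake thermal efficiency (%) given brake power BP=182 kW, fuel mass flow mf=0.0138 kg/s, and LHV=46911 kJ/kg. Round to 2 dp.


eta_BTE = (BP / (mf * LHV)) * 100
Denominator = 0.0138 * 46911 = 647.3718 kW
eta_BTE = (182 / 647.3718) * 100 = 28.11%


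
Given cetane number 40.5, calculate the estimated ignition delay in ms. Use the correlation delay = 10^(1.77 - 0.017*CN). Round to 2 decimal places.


delay = 10^(1.77 - 0.017*CN)
Exponent = 1.77 - 0.017*40.5 = 1.0815
delay = 10^1.0815 = 12.06 ms


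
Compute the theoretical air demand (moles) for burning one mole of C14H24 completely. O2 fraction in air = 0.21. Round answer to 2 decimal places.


Balanced combustion: C14H24 + 20 O2 -> 14 CO2 + 12 H2O
O2 needed = C + H/4 = 14 + 24/4 = 20.00 moles
Air moles = O2 / 0.21 = 20.00 / 0.21 = 95.24 moles air


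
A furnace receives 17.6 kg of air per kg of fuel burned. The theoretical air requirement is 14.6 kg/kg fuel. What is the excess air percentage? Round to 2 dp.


Excess air = actual - stoichiometric = 17.6 - 14.6 = 3.00 kg/kg fuel
Excess air % = (excess / stoich) * 100 = (3.00 / 14.6) * 100 = 20.55%


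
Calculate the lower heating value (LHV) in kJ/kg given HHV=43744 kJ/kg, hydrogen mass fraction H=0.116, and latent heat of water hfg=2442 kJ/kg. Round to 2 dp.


LHV = HHV - hfg * 9 * H
Water correction = 2442 * 9 * 0.116 = 2549.448 kJ/kg
LHV = 43744 - 2549.448 = 41194.55 kJ/kg


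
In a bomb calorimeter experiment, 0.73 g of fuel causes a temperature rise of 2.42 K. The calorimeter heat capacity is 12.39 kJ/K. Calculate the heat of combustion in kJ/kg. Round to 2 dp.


Hc = C_cal * delta_T / m_fuel
Q_released = 12.39 * 2.42 = 29.9838 kJ
m_fuel = 0.73 g = 0.73/1000 kg = 0.000730 kg
Hc = 29.9838 / 0.000730 = 41073.70 kJ/kg


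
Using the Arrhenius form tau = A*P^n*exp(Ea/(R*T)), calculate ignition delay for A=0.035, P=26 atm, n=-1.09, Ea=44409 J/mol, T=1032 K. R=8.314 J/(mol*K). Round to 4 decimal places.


tau = A * P^n * exp(Ea/(R*T))
P^n = 26^(-1.09) = 0.02868660
Ea/(R*T) = 44409/(8.314*1032) = 5.175845
exp(Ea/(R*T)) = 176.946101
tau = 0.035 * 0.02868660 * 176.946101 = 0.1777 ms


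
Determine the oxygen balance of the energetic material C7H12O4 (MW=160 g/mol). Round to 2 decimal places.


OB = -1600 * (2C + H/2 - O) / MW
Inner = 2*7 + 12/2 - 4 = 16.00
OB = -1600 * 16.00 / 160 = -160.00%


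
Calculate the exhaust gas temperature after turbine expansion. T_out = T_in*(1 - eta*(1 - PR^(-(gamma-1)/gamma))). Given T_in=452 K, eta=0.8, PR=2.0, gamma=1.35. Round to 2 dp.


T_out = T_in * (1 - eta * (1 - PR^(-(gamma-1)/gamma)))
Exponent = -(1.35-1)/1.35 = -0.25925926
PR^exp = 2.0^(-0.25925926) = 0.83551680
Factor = 1 - 0.8*(1 - 0.83551680) = 0.86841344
T_out = 452 * 0.86841344 = 392.52 K


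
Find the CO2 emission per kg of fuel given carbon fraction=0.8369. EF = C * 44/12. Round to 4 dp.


EF = C_frac * (M_CO2 / M_C)
EF = 0.8369 * (44/12)
EF = 0.8369 * 3.666667 = 3.0686 kg_CO2/kg_fuel


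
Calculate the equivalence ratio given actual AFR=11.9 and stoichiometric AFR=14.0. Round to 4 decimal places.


phi = AFR_stoich / AFR_actual
phi = 14.0 / 11.9 = 1.1765


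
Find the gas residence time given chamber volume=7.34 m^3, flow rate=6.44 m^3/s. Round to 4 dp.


tau = V / Q_flow
tau = 7.34 / 6.44 = 1.1398 s


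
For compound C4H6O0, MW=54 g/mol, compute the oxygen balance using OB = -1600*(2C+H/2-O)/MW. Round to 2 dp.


OB = -1600 * (2C + H/2 - O) / MW
Inner = 2*4 + 6/2 - 0 = 11.00
OB = -1600 * 11.00 / 54 = -325.93%


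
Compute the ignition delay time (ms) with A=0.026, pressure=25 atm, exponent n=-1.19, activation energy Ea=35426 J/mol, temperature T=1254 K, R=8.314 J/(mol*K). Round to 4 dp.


tau = A * P^n * exp(Ea/(R*T))
P^n = 25^(-1.19) = 0.02169958
Ea/(R*T) = 35426/(8.314*1254) = 3.397931
exp(Ea/(R*T)) = 29.902170
tau = 0.026 * 0.02169958 * 29.902170 = 0.0169 ms


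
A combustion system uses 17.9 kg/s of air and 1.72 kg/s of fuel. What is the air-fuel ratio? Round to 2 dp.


AFR = m_air / m_fuel
AFR = 17.9 / 1.72 = 10.41


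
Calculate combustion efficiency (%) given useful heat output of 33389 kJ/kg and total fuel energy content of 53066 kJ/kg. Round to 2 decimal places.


Efficiency = (Q_useful / Q_fuel) * 100
Efficiency = (33389 / 53066) * 100
Efficiency = 0.6292 * 100 = 62.92%


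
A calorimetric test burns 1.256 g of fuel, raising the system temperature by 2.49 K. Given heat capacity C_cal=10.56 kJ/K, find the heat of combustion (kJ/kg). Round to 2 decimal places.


Hc = C_cal * delta_T / m_fuel
Q_released = 10.56 * 2.49 = 26.2944 kJ
m_fuel = 1.256 g = 1.256/1000 kg = 0.001256 kg
Hc = 26.2944 / 0.001256 = 20935.03 kJ/kg


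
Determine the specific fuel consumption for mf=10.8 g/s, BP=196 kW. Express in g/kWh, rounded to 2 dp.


SFC = (mf / BP) * 3600
Rate = 10.8 / 196 = 0.055102 g/(s*kW)
SFC = 0.055102 * 3600 = 198.37 g/kWh


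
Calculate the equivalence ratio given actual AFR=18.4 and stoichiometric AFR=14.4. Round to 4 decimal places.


phi = AFR_stoich / AFR_actual
phi = 14.4 / 18.4 = 0.7826


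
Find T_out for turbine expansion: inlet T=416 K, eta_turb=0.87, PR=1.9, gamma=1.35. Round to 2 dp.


T_out = T_in * (1 - eta * (1 - PR^(-(gamma-1)/gamma)))
Exponent = -(1.35-1)/1.35 = -0.25925926
PR^exp = 1.9^(-0.25925926) = 0.84670193
Factor = 1 - 0.87*(1 - 0.84670193) = 0.86663068
T_out = 416 * 0.86663068 = 360.52 K


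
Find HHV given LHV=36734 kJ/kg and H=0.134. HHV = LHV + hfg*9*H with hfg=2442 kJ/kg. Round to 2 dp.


HHV = LHV + hfg * 9 * H
Water addition = 2442 * 9 * 0.134 = 2945.052 kJ/kg
HHV = 36734 + 2945.052 = 39679.05 kJ/kg


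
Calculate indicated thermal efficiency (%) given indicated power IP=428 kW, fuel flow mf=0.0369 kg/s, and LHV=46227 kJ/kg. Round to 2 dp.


eta_ith = (IP / (mf * LHV)) * 100
Denominator = 0.0369 * 46227 = 1705.7763 kW
eta_ith = (428 / 1705.7763) * 100 = 25.09%


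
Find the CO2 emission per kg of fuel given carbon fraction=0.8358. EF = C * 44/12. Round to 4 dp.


EF = C_frac * (M_CO2 / M_C)
EF = 0.8358 * (44/12)
EF = 0.8358 * 3.666667 = 3.0646 kg_CO2/kg_fuel


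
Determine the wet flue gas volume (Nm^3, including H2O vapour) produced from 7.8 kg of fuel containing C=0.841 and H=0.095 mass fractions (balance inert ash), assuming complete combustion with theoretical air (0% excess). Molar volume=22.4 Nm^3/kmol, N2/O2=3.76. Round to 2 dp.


Per kg fuel: CO2 = (C/12 kmol)*22.4 = (0.841/12)*22.4 = 1.56987 Nm^3
Per kg fuel: H2O = (H/2 kmol)*22.4 = (0.095/2)*22.4 = 1.06400 Nm^3
O2 needed per kg fuel = C/12 + H/4 = 0.841/12 + 0.095/4 = 0.09383333 kmol
Per kg fuel: N2 = O2*3.76*22.4 = 0.09383333*3.76*22.4 = 7.90302 Nm^3
Total per kg = 1.56987 + 1.06400 + 7.90302 = 10.53689 Nm^3
Total = 10.53689 * 7.8 = 82.19 Nm^3


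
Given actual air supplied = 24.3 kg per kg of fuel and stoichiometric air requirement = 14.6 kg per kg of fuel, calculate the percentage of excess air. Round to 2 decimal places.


Excess air = actual - stoichiometric = 24.3 - 14.6 = 9.70 kg/kg fuel
Excess air % = (excess / stoich) * 100 = (9.70 / 14.6) * 100 = 66.44%


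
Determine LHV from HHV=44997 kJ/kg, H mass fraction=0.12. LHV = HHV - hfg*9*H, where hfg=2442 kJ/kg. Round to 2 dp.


LHV = HHV - hfg * 9 * H
Water correction = 2442 * 9 * 0.12 = 2637.360 kJ/kg
LHV = 44997 - 2637.360 = 42359.64 kJ/kg


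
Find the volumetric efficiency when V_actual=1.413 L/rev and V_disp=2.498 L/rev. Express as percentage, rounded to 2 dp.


eta_v = (V_actual / V_disp) * 100
Ratio = 1.413 / 2.498 = 0.5657
eta_v = 0.5657 * 100 = 56.57%


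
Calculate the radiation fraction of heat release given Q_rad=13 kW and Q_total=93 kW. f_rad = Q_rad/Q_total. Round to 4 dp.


f_rad = Q_rad / Q_total
f_rad = 13 / 93 = 0.1398


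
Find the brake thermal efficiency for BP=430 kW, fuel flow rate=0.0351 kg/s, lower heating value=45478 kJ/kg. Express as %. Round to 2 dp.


eta_BTE = (BP / (mf * LHV)) * 100
Denominator = 0.0351 * 45478 = 1596.2778 kW
eta_BTE = (430 / 1596.2778) * 100 = 26.94%


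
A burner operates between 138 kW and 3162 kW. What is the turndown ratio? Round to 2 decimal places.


TDR = Q_max / Q_min
TDR = 3162 / 138 = 22.91


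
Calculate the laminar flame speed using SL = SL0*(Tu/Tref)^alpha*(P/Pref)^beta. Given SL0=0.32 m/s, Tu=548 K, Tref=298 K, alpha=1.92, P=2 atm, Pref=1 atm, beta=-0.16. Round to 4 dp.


SL = SL0 * (Tu/Tref)^alpha * (P/Pref)^beta
T ratio = 548/298 = 1.83892617
(T ratio)^alpha = 1.83892617^1.92 = 3.220798
(P/Pref)^beta = 2^(-0.16) = 0.895025
SL = 0.32 * 3.220798 * 0.895025 = 0.9225 m/s


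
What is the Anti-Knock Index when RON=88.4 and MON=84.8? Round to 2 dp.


AKI = (RON + MON) / 2
AKI = (88.4 + 84.8) / 2
AKI = 173.2 / 2 = 86.60


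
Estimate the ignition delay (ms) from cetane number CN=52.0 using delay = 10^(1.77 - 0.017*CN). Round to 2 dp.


delay = 10^(1.77 - 0.017*CN)
Exponent = 1.77 - 0.017*52.0 = 0.8860
delay = 10^0.8860 = 7.69 ms


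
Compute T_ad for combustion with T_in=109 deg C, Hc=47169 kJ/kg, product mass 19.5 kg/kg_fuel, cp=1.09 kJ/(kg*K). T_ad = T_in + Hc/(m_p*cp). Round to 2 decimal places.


T_ad = T_in + Hc / (m_p * cp)
Denominator = 19.5 * 1.09 = 21.2550
Temperature rise = 47169 / 21.2550 = 2219.20 K
T_ad = 109 + 2219.20 = 2328.20 deg C


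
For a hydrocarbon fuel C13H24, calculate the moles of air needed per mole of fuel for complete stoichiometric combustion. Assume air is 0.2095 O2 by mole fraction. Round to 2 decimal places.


Balanced combustion: C13H24 + 19 O2 -> 13 CO2 + 12 H2O
O2 needed = C + H/4 = 13 + 24/4 = 19.00 moles
Air moles = O2 / 0.2095 = 19.00 / 0.2095 = 90.69 moles air


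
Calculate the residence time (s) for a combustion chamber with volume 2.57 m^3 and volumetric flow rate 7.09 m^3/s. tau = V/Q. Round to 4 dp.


tau = V / Q_flow
tau = 2.57 / 7.09 = 0.3625 s


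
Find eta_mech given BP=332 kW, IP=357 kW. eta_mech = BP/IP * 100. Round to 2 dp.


eta_mech = (BP / IP) * 100
Ratio = 332 / 357 = 0.9300
eta_mech = 0.9300 * 100 = 93.00%


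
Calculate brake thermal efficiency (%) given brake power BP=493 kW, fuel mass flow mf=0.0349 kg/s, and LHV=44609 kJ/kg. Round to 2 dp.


eta_BTE = (BP / (mf * LHV)) * 100
Denominator = 0.0349 * 44609 = 1556.8541 kW
eta_BTE = (493 / 1556.8541) * 100 = 31.67%


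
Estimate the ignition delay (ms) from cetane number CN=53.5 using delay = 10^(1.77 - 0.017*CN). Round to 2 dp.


delay = 10^(1.77 - 0.017*CN)
Exponent = 1.77 - 0.017*53.5 = 0.8605
delay = 10^0.8605 = 7.25 ms


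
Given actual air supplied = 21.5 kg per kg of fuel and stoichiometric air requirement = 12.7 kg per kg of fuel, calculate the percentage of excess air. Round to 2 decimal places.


Excess air = actual - stoichiometric = 21.5 - 12.7 = 8.80 kg/kg fuel
Excess air % = (excess / stoich) * 100 = (8.80 / 12.7) * 100 = 69.29%


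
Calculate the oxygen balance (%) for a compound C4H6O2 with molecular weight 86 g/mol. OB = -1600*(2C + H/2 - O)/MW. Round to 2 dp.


OB = -1600 * (2C + H/2 - O) / MW
Inner = 2*4 + 6/2 - 2 = 9.00
OB = -1600 * 9.00 / 86 = -167.44%


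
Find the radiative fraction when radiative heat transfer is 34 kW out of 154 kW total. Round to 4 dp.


f_rad = Q_rad / Q_total
f_rad = 34 / 154 = 0.2208


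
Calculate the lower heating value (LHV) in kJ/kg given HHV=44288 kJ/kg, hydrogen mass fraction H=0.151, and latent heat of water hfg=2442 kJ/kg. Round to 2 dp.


LHV = HHV - hfg * 9 * H
Water correction = 2442 * 9 * 0.151 = 3318.678 kJ/kg
LHV = 44288 - 3318.678 = 40969.32 kJ/kg


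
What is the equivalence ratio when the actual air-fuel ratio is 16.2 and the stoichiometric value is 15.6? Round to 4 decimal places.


phi = AFR_stoich / AFR_actual
phi = 15.6 / 16.2 = 0.9630


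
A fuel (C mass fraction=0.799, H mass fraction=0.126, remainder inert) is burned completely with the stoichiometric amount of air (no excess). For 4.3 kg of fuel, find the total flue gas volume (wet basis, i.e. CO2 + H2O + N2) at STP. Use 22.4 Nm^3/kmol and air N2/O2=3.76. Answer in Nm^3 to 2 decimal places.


Per kg fuel: CO2 = (C/12 kmol)*22.4 = (0.799/12)*22.4 = 1.49147 Nm^3
Per kg fuel: H2O = (H/2 kmol)*22.4 = (0.126/2)*22.4 = 1.41120 Nm^3
O2 needed per kg fuel = C/12 + H/4 = 0.799/12 + 0.126/4 = 0.09808333 kmol
Per kg fuel: N2 = O2*3.76*22.4 = 0.09808333*3.76*22.4 = 8.26097 Nm^3
Total per kg = 1.49147 + 1.41120 + 8.26097 = 11.16364 Nm^3
Total = 11.16364 * 4.3 = 48.00 Nm^3


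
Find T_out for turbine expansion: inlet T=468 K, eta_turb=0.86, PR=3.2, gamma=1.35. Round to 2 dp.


T_out = T_in * (1 - eta * (1 - PR^(-(gamma-1)/gamma)))
Exponent = -(1.35-1)/1.35 = -0.25925926
PR^exp = 3.2^(-0.25925926) = 0.73966521
Factor = 1 - 0.86*(1 - 0.73966521) = 0.77611208
T_out = 468 * 0.77611208 = 363.22 K


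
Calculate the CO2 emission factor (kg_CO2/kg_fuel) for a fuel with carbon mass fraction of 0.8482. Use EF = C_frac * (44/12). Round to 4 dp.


EF = C_frac * (M_CO2 / M_C)
EF = 0.8482 * (44/12)
EF = 0.8482 * 3.666667 = 3.1101 kg_CO2/kg_fuel


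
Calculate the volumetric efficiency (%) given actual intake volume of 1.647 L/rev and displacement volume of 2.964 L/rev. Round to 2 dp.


eta_v = (V_actual / V_disp) * 100
Ratio = 1.647 / 2.964 = 0.5557
eta_v = 0.5557 * 100 = 55.57%


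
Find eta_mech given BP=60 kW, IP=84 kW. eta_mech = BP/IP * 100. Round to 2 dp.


eta_mech = (BP / IP) * 100
Ratio = 60 / 84 = 0.7143
eta_mech = 0.7143 * 100 = 71.43%


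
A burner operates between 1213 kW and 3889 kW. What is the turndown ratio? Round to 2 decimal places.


TDR = Q_max / Q_min
TDR = 3889 / 1213 = 3.21


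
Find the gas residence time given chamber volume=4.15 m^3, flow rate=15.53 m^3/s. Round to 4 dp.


tau = V / Q_flow
tau = 4.15 / 15.53 = 0.2672 s


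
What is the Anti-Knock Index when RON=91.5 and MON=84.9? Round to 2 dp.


AKI = (RON + MON) / 2
AKI = (91.5 + 84.9) / 2
AKI = 176.4 / 2 = 88.20


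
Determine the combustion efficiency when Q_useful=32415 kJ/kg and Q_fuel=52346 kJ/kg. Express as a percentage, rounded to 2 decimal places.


Efficiency = (Q_useful / Q_fuel) * 100
Efficiency = (32415 / 52346) * 100
Efficiency = 0.6192 * 100 = 61.92%


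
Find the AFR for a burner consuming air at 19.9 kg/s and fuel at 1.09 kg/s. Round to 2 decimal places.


AFR = m_air / m_fuel
AFR = 19.9 / 1.09 = 18.26


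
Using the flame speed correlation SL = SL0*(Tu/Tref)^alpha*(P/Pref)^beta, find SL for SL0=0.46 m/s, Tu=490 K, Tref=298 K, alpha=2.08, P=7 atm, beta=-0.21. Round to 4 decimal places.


SL = SL0 * (Tu/Tref)^alpha * (P/Pref)^beta
T ratio = 490/298 = 1.64429530
(T ratio)^alpha = 1.64429530^2.08 = 2.813442
(P/Pref)^beta = 7^(-0.21) = 0.664553
SL = 0.46 * 2.813442 * 0.664553 = 0.8601 m/s


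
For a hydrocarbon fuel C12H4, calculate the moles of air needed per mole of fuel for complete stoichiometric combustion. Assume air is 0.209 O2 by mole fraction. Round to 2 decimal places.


Balanced combustion: C12H4 + 13 O2 -> 12 CO2 + 2 H2O
O2 needed = C + H/4 = 12 + 4/4 = 13.00 moles
Air moles = O2 / 0.209 = 13.00 / 0.209 = 62.20 moles air


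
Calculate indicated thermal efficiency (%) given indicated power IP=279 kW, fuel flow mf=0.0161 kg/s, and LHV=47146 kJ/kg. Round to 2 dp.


eta_ith = (IP / (mf * LHV)) * 100
Denominator = 0.0161 * 47146 = 759.0506 kW
eta_ith = (279 / 759.0506) * 100 = 36.76%


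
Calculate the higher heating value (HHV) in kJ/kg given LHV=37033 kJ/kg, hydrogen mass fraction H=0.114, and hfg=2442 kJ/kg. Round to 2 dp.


HHV = LHV + hfg * 9 * H
Water addition = 2442 * 9 * 0.114 = 2505.492 kJ/kg
HHV = 37033 + 2505.492 = 39538.49 kJ/kg


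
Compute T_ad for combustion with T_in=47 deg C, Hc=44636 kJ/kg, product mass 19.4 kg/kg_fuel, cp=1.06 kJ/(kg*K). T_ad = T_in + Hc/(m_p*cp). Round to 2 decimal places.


T_ad = T_in + Hc / (m_p * cp)
Denominator = 19.4 * 1.06 = 20.5640
Temperature rise = 44636 / 20.5640 = 2170.59 K
T_ad = 47 + 2170.59 = 2217.59 deg C


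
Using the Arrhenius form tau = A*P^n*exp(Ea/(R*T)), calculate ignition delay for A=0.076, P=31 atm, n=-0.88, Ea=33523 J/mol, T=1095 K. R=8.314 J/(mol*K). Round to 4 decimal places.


tau = A * P^n * exp(Ea/(R*T))
P^n = 31^(-0.88) = 0.04870816
Ea/(R*T) = 33523/(8.314*1095) = 3.682296
exp(Ea/(R*T)) = 39.737541
tau = 0.076 * 0.04870816 * 39.737541 = 0.1471 ms


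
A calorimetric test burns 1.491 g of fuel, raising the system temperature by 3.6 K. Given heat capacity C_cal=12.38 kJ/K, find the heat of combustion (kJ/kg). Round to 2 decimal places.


Hc = C_cal * delta_T / m_fuel
Q_released = 12.38 * 3.6 = 44.5680 kJ
m_fuel = 1.491 g = 1.491/1000 kg = 0.001491 kg
Hc = 44.5680 / 0.001491 = 29891.35 kJ/kg


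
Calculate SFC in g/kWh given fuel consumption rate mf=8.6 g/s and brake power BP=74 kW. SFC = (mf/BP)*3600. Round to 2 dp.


SFC = (mf / BP) * 3600
Rate = 8.6 / 74 = 0.116216 g/(s*kW)
SFC = 0.116216 * 3600 = 418.38 g/kWh


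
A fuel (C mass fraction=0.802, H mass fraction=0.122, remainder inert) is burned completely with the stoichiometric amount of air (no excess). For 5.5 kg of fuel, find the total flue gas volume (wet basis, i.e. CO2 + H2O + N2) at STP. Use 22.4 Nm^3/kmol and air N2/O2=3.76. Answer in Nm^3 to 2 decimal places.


Per kg fuel: CO2 = (C/12 kmol)*22.4 = (0.802/12)*22.4 = 1.49707 Nm^3
Per kg fuel: H2O = (H/2 kmol)*22.4 = (0.122/2)*22.4 = 1.36640 Nm^3
O2 needed per kg fuel = C/12 + H/4 = 0.802/12 + 0.122/4 = 0.09733333 kmol
Per kg fuel: N2 = O2*3.76*22.4 = 0.09733333*3.76*22.4 = 8.19780 Nm^3
Total per kg = 1.49707 + 1.36640 + 8.19780 = 11.06127 Nm^3
Total = 11.06127 * 5.5 = 60.84 Nm^3


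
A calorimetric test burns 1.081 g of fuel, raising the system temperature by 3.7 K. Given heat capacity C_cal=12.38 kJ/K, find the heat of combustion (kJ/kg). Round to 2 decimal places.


Hc = C_cal * delta_T / m_fuel
Q_released = 12.38 * 3.7 = 45.8060 kJ
m_fuel = 1.081 g = 1.081/1000 kg = 0.001081 kg
Hc = 45.8060 / 0.001081 = 42373.73 kJ/kg


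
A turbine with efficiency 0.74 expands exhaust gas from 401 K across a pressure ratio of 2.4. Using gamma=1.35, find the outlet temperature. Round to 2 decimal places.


T_out = T_in * (1 - eta * (1 - PR^(-(gamma-1)/gamma)))
Exponent = -(1.35-1)/1.35 = -0.25925926
PR^exp = 2.4^(-0.25925926) = 0.79694200
Factor = 1 - 0.74*(1 - 0.79694200) = 0.84973708
T_out = 401 * 0.84973708 = 340.74 K


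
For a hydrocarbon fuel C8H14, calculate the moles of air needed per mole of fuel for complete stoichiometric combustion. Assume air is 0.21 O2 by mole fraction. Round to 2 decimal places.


Balanced combustion: C8H14 + 11.5 O2 -> 8 CO2 + 7 H2O
O2 needed = C + H/4 = 8 + 14/4 = 11.50 moles
Air moles = O2 / 0.21 = 11.50 / 0.21 = 54.76 moles air


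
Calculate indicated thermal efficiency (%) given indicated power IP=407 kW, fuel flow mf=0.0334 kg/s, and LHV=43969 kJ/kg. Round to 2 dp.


eta_ith = (IP / (mf * LHV)) * 100
Denominator = 0.0334 * 43969 = 1468.5646 kW
eta_ith = (407 / 1468.5646) * 100 = 27.71%


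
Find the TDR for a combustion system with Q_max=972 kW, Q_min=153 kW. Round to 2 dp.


TDR = Q_max / Q_min
TDR = 972 / 153 = 6.35


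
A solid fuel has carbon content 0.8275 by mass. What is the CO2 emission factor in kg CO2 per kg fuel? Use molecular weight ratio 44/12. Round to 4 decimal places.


EF = C_frac * (M_CO2 / M_C)
EF = 0.8275 * (44/12)
EF = 0.8275 * 3.666667 = 3.0342 kg_CO2/kg_fuel


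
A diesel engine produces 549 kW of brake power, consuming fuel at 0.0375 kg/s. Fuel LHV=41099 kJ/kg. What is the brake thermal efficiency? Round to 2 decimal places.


eta_BTE = (BP / (mf * LHV)) * 100
Denominator = 0.0375 * 41099 = 1541.2125 kW
eta_BTE = (549 / 1541.2125) * 100 = 35.62%


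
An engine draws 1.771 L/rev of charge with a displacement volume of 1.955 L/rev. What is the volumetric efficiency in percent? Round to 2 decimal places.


eta_v = (V_actual / V_disp) * 100
Ratio = 1.771 / 1.955 = 0.9059
eta_v = 0.9059 * 100 = 90.59%


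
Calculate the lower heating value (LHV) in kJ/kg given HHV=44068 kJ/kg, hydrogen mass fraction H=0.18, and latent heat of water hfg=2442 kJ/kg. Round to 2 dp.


LHV = HHV - hfg * 9 * H
Water correction = 2442 * 9 * 0.18 = 3956.040 kJ/kg
LHV = 44068 - 3956.040 = 40111.96 kJ/kg


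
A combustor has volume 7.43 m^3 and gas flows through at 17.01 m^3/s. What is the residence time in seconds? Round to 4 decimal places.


tau = V / Q_flow
tau = 7.43 / 17.01 = 0.4368 s


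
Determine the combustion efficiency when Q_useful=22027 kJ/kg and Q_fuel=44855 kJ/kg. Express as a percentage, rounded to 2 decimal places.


Efficiency = (Q_useful / Q_fuel) * 100
Efficiency = (22027 / 44855) * 100
Efficiency = 0.4911 * 100 = 49.11%


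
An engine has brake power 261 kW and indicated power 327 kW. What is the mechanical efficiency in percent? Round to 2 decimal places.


eta_mech = (BP / IP) * 100
Ratio = 261 / 327 = 0.7982
eta_mech = 0.7982 * 100 = 79.82%


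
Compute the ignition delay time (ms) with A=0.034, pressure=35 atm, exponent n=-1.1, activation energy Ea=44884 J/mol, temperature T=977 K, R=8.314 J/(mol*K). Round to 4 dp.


tau = A * P^n * exp(Ea/(R*T))
P^n = 35^(-1.1) = 0.02002282
Ea/(R*T) = 44884/(8.314*977) = 5.525696
exp(Ea/(R*T)) = 251.060957
tau = 0.034 * 0.02002282 * 251.060957 = 0.1709 ms


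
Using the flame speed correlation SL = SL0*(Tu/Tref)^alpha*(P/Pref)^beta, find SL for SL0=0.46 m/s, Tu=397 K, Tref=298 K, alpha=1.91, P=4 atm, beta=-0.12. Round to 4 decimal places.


SL = SL0 * (Tu/Tref)^alpha * (P/Pref)^beta
T ratio = 397/298 = 1.33221477
(T ratio)^alpha = 1.33221477^1.91 = 1.729565
(P/Pref)^beta = 4^(-0.12) = 0.846745
SL = 0.46 * 1.729565 * 0.846745 = 0.6737 m/s


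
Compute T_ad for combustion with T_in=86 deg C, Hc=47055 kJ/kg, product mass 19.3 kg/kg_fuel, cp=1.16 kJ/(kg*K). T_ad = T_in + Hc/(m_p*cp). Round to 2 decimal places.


T_ad = T_in + Hc / (m_p * cp)
Denominator = 19.3 * 1.16 = 22.3880
Temperature rise = 47055 / 22.3880 = 2101.80 K
T_ad = 86 + 2101.80 = 2187.80 deg C


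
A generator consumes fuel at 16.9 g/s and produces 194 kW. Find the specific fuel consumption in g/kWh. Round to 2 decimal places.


SFC = (mf / BP) * 3600
Rate = 16.9 / 194 = 0.087113 g/(s*kW)
SFC = 0.087113 * 3600 = 313.61 g/kWh


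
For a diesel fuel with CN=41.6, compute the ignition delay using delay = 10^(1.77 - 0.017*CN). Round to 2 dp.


delay = 10^(1.77 - 0.017*CN)
Exponent = 1.77 - 0.017*41.6 = 1.0628
delay = 10^1.0628 = 11.56 ms


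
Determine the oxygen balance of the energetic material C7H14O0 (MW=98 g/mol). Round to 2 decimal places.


OB = -1600 * (2C + H/2 - O) / MW
Inner = 2*7 + 14/2 - 0 = 21.00
OB = -1600 * 21.00 / 98 = -342.86%


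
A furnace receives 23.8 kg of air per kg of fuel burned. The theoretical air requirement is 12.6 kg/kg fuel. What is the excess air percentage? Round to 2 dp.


Excess air = actual - stoichiometric = 23.8 - 12.6 = 11.20 kg/kg fuel
Excess air % = (excess / stoich) * 100 = (11.20 / 12.6) * 100 = 88.89%


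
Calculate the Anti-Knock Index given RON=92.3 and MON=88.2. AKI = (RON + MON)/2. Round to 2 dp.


AKI = (RON + MON) / 2
AKI = (92.3 + 88.2) / 2
AKI = 180.5 / 2 = 90.25


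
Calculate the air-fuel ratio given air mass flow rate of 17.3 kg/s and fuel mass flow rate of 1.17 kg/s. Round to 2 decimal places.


AFR = m_air / m_fuel
AFR = 17.3 / 1.17 = 14.79


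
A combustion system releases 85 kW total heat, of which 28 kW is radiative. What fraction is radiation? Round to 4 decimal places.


f_rad = Q_rad / Q_total
f_rad = 28 / 85 = 0.3294


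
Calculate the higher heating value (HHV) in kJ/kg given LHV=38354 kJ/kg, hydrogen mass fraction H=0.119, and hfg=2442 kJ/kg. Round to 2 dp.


HHV = LHV + hfg * 9 * H
Water addition = 2442 * 9 * 0.119 = 2615.382 kJ/kg
HHV = 38354 + 2615.382 = 40969.38 kJ/kg


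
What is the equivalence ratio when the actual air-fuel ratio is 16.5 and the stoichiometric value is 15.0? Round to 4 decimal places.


phi = AFR_stoich / AFR_actual
phi = 15.0 / 16.5 = 0.9091


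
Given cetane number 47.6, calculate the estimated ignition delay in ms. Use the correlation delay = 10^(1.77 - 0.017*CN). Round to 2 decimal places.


delay = 10^(1.77 - 0.017*CN)
Exponent = 1.77 - 0.017*47.6 = 0.9608
delay = 10^0.9608 = 9.14 ms


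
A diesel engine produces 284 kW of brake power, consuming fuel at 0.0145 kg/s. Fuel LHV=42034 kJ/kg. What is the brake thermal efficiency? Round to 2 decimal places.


eta_BTE = (BP / (mf * LHV)) * 100
Denominator = 0.0145 * 42034 = 609.4930 kW
eta_BTE = (284 / 609.4930) * 100 = 46.60%


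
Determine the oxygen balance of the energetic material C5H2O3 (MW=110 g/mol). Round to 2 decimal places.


OB = -1600 * (2C + H/2 - O) / MW
Inner = 2*5 + 2/2 - 3 = 8.00
OB = -1600 * 8.00 / 110 = -116.36%


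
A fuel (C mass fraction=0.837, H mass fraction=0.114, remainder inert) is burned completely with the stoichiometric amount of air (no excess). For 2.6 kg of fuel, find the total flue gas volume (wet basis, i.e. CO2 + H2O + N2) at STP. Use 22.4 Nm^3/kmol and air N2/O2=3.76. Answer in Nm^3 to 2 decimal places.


Per kg fuel: CO2 = (C/12 kmol)*22.4 = (0.837/12)*22.4 = 1.56240 Nm^3
Per kg fuel: H2O = (H/2 kmol)*22.4 = (0.114/2)*22.4 = 1.27680 Nm^3
O2 needed per kg fuel = C/12 + H/4 = 0.837/12 + 0.114/4 = 0.09825000 kmol
Per kg fuel: N2 = O2*3.76*22.4 = 0.09825000*3.76*22.4 = 8.27501 Nm^3
Total per kg = 1.56240 + 1.27680 + 8.27501 = 11.11421 Nm^3
Total = 11.11421 * 2.6 = 28.90 Nm^3


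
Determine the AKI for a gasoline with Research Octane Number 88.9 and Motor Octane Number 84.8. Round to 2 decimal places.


AKI = (RON + MON) / 2
AKI = (88.9 + 84.8) / 2
AKI = 173.7 / 2 = 86.85


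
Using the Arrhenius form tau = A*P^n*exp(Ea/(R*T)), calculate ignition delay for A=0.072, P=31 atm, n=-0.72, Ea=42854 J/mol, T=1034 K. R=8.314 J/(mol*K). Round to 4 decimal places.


tau = A * P^n * exp(Ea/(R*T))
P^n = 31^(-0.72) = 0.08437613
Ea/(R*T) = 42854/(8.314*1034) = 4.984950
exp(Ea/(R*T)) = 146.196265
tau = 0.072 * 0.08437613 * 146.196265 = 0.8882 ms


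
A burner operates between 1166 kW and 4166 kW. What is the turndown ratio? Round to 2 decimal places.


TDR = Q_max / Q_min
TDR = 4166 / 1166 = 3.57


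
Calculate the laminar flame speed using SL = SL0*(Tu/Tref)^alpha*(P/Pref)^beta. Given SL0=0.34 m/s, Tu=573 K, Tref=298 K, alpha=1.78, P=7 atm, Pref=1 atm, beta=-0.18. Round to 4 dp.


SL = SL0 * (Tu/Tref)^alpha * (P/Pref)^beta
T ratio = 573/298 = 1.92281879
(T ratio)^alpha = 1.92281879^1.78 = 3.201919
(P/Pref)^beta = 7^(-0.18) = 0.704502
SL = 0.34 * 3.201919 * 0.704502 = 0.7670 m/s


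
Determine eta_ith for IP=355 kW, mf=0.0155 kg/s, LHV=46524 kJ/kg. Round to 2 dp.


eta_ith = (IP / (mf * LHV)) * 100
Denominator = 0.0155 * 46524 = 721.1220 kW
eta_ith = (355 / 721.1220) * 100 = 49.23%


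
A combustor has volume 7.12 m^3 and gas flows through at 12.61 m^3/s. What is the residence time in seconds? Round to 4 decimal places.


tau = V / Q_flow
tau = 7.12 / 12.61 = 0.5646 s


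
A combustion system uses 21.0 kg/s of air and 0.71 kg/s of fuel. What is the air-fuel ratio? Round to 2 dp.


AFR = m_air / m_fuel
AFR = 21.0 / 0.71 = 29.58


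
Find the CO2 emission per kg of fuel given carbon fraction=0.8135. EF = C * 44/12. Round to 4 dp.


EF = C_frac * (M_CO2 / M_C)
EF = 0.8135 * (44/12)
EF = 0.8135 * 3.666667 = 2.9828 kg_CO2/kg_fuel


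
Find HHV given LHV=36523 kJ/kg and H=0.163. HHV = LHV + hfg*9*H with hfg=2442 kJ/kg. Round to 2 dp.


HHV = LHV + hfg * 9 * H
Water addition = 2442 * 9 * 0.163 = 3582.414 kJ/kg
HHV = 36523 + 3582.414 = 40105.41 kJ/kg


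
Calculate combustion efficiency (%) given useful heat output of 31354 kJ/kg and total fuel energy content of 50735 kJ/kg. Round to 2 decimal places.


Efficiency = (Q_useful / Q_fuel) * 100
Efficiency = (31354 / 50735) * 100
Efficiency = 0.6180 * 100 = 61.80%


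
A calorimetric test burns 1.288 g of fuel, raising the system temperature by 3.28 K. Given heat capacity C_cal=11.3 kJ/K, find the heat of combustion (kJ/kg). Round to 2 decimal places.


Hc = C_cal * delta_T / m_fuel
Q_released = 11.3 * 3.28 = 37.0640 kJ
m_fuel = 1.288 g = 1.288/1000 kg = 0.001288 kg
Hc = 37.0640 / 0.001288 = 28776.40 kJ/kg


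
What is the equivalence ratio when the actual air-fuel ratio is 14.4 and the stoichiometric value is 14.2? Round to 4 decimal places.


phi = AFR_stoich / AFR_actual
phi = 14.2 / 14.4 = 0.9861


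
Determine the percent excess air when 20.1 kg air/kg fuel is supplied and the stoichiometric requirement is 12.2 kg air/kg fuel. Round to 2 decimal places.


Excess air = actual - stoichiometric = 20.1 - 12.2 = 7.90 kg/kg fuel
Excess air % = (excess / stoich) * 100 = (7.90 / 12.2) * 100 = 64.75%


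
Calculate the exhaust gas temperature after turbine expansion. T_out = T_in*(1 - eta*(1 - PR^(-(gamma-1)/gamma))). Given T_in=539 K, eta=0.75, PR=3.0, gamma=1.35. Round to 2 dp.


T_out = T_in * (1 - eta * (1 - PR^(-(gamma-1)/gamma)))
Exponent = -(1.35-1)/1.35 = -0.25925926
PR^exp = 3.0^(-0.25925926) = 0.75214556
Factor = 1 - 0.75*(1 - 0.75214556) = 0.81410917
T_out = 539 * 0.81410917 = 438.80 K


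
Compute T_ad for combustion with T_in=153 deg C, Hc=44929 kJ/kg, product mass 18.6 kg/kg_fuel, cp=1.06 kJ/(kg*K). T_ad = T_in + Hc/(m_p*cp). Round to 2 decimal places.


T_ad = T_in + Hc / (m_p * cp)
Denominator = 18.6 * 1.06 = 19.7160
Temperature rise = 44929 / 19.7160 = 2278.81 K
T_ad = 153 + 2278.81 = 2431.81 deg C


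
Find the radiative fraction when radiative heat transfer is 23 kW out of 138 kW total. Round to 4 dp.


f_rad = Q_rad / Q_total
f_rad = 23 / 138 = 0.1667


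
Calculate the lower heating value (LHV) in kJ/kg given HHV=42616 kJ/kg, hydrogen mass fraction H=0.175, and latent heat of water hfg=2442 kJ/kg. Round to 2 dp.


LHV = HHV - hfg * 9 * H
Water correction = 2442 * 9 * 0.175 = 3846.150 kJ/kg
LHV = 42616 - 3846.150 = 38769.85 kJ/kg


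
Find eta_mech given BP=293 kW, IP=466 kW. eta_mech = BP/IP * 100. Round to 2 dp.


eta_mech = (BP / IP) * 100
Ratio = 293 / 466 = 0.6288
eta_mech = 0.6288 * 100 = 62.88%


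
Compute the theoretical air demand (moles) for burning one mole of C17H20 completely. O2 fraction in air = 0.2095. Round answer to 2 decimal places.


Balanced combustion: C17H20 + 22 O2 -> 17 CO2 + 10 H2O
O2 needed = C + H/4 = 17 + 20/4 = 22.00 moles
Air moles = O2 / 0.2095 = 22.00 / 0.2095 = 105.01 moles air


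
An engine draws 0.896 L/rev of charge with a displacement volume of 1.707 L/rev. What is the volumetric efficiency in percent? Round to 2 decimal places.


eta_v = (V_actual / V_disp) * 100
Ratio = 0.896 / 1.707 = 0.5249
eta_v = 0.5249 * 100 = 52.49%


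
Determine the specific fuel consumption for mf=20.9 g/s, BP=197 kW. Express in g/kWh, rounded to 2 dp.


SFC = (mf / BP) * 3600
Rate = 20.9 / 197 = 0.106091 g/(s*kW)
SFC = 0.106091 * 3600 = 381.93 g/kWh


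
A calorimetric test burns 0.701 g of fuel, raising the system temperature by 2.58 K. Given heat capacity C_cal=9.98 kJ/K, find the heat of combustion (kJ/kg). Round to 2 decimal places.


Hc = C_cal * delta_T / m_fuel
Q_released = 9.98 * 2.58 = 25.7484 kJ
m_fuel = 0.701 g = 0.701/1000 kg = 0.000701 kg
Hc = 25.7484 / 0.000701 = 36730.96 kJ/kg


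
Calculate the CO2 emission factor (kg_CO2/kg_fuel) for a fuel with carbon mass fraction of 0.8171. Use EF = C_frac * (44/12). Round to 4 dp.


EF = C_frac * (M_CO2 / M_C)
EF = 0.8171 * (44/12)
EF = 0.8171 * 3.666667 = 2.9960 kg_CO2/kg_fuel


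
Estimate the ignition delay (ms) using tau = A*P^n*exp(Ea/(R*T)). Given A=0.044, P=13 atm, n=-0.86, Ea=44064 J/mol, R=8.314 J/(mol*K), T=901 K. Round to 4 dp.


tau = A * P^n * exp(Ea/(R*T))
P^n = 13^(-0.86) = 0.11015614
Ea/(R*T) = 44064/(8.314*901) = 5.882326
exp(Ea/(R*T)) = 358.642562
tau = 0.044 * 0.11015614 * 358.642562 = 1.7383 ms


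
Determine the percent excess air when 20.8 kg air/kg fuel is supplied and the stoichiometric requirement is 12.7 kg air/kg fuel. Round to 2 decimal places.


Excess air = actual - stoichiometric = 20.8 - 12.7 = 8.10 kg/kg fuel
Excess air % = (excess / stoich) * 100 = (8.10 / 12.7) * 100 = 63.78%


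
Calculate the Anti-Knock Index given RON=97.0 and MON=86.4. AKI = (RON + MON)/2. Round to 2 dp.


AKI = (RON + MON) / 2
AKI = (97.0 + 86.4) / 2
AKI = 183.4 / 2 = 91.70


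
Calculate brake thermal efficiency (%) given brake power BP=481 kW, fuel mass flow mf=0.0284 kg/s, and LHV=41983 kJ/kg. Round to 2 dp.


eta_BTE = (BP / (mf * LHV)) * 100
Denominator = 0.0284 * 41983 = 1192.3172 kW
eta_BTE = (481 / 1192.3172) * 100 = 40.34%


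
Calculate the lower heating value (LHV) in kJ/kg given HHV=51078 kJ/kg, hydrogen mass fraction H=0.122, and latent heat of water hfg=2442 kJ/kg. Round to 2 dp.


LHV = HHV - hfg * 9 * H
Water correction = 2442 * 9 * 0.122 = 2681.316 kJ/kg
LHV = 51078 - 2681.316 = 48396.68 kJ/kg


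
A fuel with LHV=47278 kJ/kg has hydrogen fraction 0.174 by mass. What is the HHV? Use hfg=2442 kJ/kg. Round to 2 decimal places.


HHV = LHV + hfg * 9 * H
Water addition = 2442 * 9 * 0.174 = 3824.172 kJ/kg
HHV = 47278 + 3824.172 = 51102.17 kJ/kg


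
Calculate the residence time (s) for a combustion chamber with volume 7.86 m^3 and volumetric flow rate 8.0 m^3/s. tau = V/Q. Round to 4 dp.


tau = V / Q_flow
tau = 7.86 / 8.0 = 0.9825 s


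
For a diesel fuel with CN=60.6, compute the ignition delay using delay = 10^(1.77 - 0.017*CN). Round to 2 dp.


delay = 10^(1.77 - 0.017*CN)
Exponent = 1.77 - 0.017*60.6 = 0.7398
delay = 10^0.7398 = 5.49 ms
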